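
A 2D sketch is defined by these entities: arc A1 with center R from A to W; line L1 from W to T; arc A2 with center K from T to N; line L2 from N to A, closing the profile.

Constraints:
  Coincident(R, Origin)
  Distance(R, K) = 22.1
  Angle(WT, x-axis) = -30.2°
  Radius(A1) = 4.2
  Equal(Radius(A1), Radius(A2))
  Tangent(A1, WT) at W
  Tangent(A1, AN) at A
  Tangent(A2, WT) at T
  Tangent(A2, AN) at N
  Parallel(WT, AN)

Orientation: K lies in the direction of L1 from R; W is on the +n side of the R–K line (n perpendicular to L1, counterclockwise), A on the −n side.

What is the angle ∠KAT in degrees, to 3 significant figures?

10.1°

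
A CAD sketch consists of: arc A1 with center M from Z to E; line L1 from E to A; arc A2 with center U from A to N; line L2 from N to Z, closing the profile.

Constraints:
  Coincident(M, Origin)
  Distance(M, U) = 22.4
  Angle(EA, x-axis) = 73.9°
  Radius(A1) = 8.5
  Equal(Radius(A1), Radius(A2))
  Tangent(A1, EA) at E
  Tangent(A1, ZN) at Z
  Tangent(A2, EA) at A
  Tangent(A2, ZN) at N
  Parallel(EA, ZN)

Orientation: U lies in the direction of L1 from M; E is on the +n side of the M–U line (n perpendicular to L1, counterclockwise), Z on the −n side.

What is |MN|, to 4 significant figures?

23.96

The slot axis is L1's direction at 73.9°, so u = (cos 73.9°, sin 73.9°) = (0.2773, 0.9608) and n = (−sin 73.9°, cos 73.9°) = (-0.9608, 0.2773). M is at the origin and U lies 22.4 along u from M, so U = 22.4·u = (6.212, 21.52). Tangency of A1 to both parallel lines with radius 8.5 puts E and Z at M ± 8.5·n: E = (-8.167, 2.357), Z = (8.167, -2.357). Equal radii place A and N the same way about U: A = U + 8.5·n = (-1.955, 23.88), N = U − 8.5·n = (14.38, 19.16). Then |MN| = |N − M| = 23.96.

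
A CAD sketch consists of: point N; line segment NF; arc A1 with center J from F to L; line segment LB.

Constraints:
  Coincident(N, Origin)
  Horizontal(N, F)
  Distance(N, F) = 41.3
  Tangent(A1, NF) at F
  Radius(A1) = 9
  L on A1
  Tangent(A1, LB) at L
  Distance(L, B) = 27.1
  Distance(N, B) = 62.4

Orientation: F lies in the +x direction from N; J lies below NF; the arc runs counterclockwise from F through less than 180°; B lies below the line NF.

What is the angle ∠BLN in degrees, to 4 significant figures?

151.5°

N is at the origin; N and F share the same y with |NF| = 41.3 and F on the +x side, so F = (41.30, 0.000). A1 meets NF tangentially, so JF is at right angles to NF, so J = F + (0, -9) = (41.30, -9.000). Since JL ⟂ LB (tangency), |JB| = √(9.0² + 27.1²) = 28.56 regardless of where L sits on A1. So B lies on both circle(N, 62.4) and circle(J, 28.56); the below-NF intersection is B = (51.09, -35.82). L is the foot of the tangent from B: L = (34.25, -14.59).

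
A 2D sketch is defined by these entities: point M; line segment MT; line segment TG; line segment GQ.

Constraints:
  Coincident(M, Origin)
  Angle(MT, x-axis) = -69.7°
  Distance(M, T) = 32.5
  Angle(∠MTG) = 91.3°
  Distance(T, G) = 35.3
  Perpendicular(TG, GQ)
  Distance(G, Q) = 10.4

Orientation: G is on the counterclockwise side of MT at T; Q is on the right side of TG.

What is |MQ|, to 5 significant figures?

56.021

M is at the origin; MT runs at -69.7° with length 32.5, so T = 32.5·(cos -69.7°, sin -69.7°) = (11.275, -30.481). ∠MTG = 91.3°, so TG runs at -69.7° + (180° − 91.3°) = 19.000° from the x-axis; with |TG| = 35.3, G = T + 35.3·(cos 19.000°, sin 19.000°) = (44.652, -18.989). TG is perpendicular to GQ; with |GQ| = 10.4 on the right of TG, Q = G + 10.4·(0.32557, -0.94552) = (48.038, -28.822). Then |MQ| = |Q − M| = 56.021.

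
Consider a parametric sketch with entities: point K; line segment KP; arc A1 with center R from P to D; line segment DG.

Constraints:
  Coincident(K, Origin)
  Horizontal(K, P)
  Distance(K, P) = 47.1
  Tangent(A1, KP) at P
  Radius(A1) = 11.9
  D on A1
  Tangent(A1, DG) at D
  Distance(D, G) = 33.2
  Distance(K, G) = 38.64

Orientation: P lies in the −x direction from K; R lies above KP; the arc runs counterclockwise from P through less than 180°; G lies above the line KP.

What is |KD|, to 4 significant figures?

37.47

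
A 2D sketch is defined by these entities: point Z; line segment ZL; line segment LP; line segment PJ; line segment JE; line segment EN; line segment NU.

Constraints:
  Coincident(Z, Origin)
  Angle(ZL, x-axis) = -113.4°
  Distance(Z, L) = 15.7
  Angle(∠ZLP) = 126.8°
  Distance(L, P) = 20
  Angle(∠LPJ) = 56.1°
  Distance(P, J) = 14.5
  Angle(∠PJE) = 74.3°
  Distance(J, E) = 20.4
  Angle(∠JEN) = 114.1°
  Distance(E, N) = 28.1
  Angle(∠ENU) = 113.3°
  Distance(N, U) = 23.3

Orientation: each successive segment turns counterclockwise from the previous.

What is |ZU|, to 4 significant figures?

59.44

Z is at the origin; ZL runs at -113.4° with length 15.7, so L = (-6.235, -14.41). ∠ZLP = 126.8° gives LP at -60.20° from the x-axis; with |LP| = 20.0, P = (3.704, -31.76). ∠LPJ = 56.1° gives PJ at 63.70° from the x-axis; with |PJ| = 14.5, J = (10.13, -18.77). ∠PJE = 74.3° gives JE at 169.4° from the x-axis; with |JE| = 20.4, E = (-9.923, -15.01). ∠JEN = 114.1° gives EN at -124.7° from the x-axis; with |EN| = 28.1, N = (-25.92, -38.11). ∠ENU = 113.3° gives NU at -58.00° from the x-axis; with |NU| = 23.3, U = (-13.57, -57.87). Then |ZU| = |U − Z| = 59.44.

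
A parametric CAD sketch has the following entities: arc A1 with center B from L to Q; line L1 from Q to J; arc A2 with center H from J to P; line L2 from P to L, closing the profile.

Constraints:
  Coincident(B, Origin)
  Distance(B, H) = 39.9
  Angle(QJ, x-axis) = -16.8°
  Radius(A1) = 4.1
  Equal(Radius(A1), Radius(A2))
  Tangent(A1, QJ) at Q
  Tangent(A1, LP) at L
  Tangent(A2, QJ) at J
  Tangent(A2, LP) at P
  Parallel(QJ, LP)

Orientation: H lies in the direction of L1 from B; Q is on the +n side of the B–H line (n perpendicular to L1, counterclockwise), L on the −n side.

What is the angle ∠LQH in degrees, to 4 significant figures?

84.13°

B is at the origin and H lies 39.9 along u from B, so H = 39.9·u = (38.20, -11.53). Tangency of A1 to both parallel lines with radius 4.1 puts Q and L at B ± 4.1·n: Q = (1.185, 3.925), L = (-1.185, -3.925). Then cos ∠LQH = QL·QH / (|QL||QH|), giving 84.13°.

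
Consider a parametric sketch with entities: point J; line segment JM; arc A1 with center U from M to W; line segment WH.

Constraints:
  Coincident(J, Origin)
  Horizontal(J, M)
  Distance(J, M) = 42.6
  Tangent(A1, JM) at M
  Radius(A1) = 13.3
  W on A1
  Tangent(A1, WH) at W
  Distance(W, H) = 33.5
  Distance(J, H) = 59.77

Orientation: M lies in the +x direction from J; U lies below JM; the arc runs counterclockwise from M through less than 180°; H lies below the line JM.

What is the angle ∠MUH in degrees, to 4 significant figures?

167.7°

Checks: J.y = 0.00, M.y = 0.00 ✓; |UW| = 13.30 ✓; ∠(UW, WH) = 90.00° ✓; |WH| = 33.50 ✓; |JH| = 59.77 ✓.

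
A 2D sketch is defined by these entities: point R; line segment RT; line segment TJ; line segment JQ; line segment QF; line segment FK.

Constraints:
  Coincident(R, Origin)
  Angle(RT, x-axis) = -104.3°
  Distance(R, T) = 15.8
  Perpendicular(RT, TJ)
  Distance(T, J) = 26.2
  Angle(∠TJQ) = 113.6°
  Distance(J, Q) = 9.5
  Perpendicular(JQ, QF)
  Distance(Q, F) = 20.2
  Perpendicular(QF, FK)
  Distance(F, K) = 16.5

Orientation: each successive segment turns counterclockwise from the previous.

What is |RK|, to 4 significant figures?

14.95

JQ is perpendicular to QF, so QF runs at 142.1°; with |QF| = 20.2, F = (11.38, -1.877). QF ⟂ FK, so FK runs at -127.9°; with |FK| = 16.5, K = (1.246, -14.90). Then |RK| = |K − R| = 14.95.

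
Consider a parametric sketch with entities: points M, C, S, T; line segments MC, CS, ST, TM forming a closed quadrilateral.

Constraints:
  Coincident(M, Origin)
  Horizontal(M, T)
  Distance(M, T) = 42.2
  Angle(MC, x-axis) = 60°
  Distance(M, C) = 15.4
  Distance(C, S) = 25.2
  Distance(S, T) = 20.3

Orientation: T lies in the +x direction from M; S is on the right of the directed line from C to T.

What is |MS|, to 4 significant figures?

23.97

Checks: |CS| = 25.20 ✓; |ST| = 20.30 ✓.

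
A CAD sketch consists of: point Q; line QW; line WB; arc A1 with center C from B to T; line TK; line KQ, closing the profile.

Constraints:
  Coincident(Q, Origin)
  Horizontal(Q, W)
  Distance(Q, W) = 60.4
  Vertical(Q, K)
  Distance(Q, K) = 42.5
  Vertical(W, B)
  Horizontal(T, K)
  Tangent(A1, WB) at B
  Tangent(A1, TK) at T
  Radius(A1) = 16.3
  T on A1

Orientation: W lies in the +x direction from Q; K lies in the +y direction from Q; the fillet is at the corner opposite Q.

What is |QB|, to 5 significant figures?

65.838

Q is at the origin; QW is horizontal with |QW| = 60.4 and W on the +x side, so W = (60.400, 0.0000). Q and K share the same x with |QK| = 42.5 and K on the +y side, so K = (0.0000, 42.500). The virtual corner opposite Q is at (60.400, 42.500). Since A1 is tangent to WB there, CB ⟂ WB and since A1 is tangent to TK there, CT ⟂ TK, with radius 16.3, so the center C sits 16.3 in from both sides at C = (44.100, 26.200). That places the tangent points at B = (60.400, 26.200) on WB and T = (44.100, 42.500) on TK. Then |QB| = |B − Q| = 65.838.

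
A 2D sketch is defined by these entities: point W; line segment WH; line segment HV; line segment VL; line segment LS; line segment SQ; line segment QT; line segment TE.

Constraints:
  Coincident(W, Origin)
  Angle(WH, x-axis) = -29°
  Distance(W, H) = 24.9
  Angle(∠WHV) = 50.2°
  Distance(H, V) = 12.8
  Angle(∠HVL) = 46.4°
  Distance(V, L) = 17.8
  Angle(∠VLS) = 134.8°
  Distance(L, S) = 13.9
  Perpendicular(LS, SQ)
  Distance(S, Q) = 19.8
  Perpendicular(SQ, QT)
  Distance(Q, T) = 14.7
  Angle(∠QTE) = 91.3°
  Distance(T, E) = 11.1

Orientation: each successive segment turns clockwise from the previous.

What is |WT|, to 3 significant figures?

30.1

W is at the origin; WH runs at -29.0° with length 24.9, so H = (21.8, -12.1). ∠WHV = 50.2° gives HV at -159° from the x-axis; with |HV| = 12.8, V = (9.84, -16.7). ∠HVL = 46.4° gives VL at 67.6° from the x-axis; with |VL| = 17.8, L = (16.6, -0.244). ∠VLS = 134.8° gives LS at 22.4° from the x-axis; with |LS| = 13.9, S = (29.5, 5.05). The perpendicularity gives SQ at right angles to LS, so SQ runs at -67.6°; with |SQ| = 19.8, Q = (37.0, -13.3). SQ is perpendicular to QT, so QT runs at -158°; with |QT| = 14.7, T = (23.4, -18.9). Then |WT| = |T − W| = 30.1.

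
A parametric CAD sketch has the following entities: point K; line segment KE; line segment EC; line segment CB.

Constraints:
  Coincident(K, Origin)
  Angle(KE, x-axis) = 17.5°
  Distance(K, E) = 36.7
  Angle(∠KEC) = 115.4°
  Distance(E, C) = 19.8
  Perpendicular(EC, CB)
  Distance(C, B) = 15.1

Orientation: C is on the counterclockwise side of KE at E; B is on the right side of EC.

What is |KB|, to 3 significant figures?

59.9

K is at the origin; KE runs at 17.5° with length 36.7, so E = 36.7·(cos 17.5°, sin 17.5°) = (35.0, 11.0). ∠KEC = 115.4°, so EC runs at 17.5° + (180° − 115.4°) = 82.1° from the x-axis; with |EC| = 19.8, C = E + 19.8·(cos 82.1°, sin 82.1°) = (37.7, 30.6). EC is perpendicular to CB; with |CB| = 15.1 on the right of EC, B = C + 15.1·(0.991, -0.137) = (52.7, 28.6). Then |KB| = |B − K| = 59.9.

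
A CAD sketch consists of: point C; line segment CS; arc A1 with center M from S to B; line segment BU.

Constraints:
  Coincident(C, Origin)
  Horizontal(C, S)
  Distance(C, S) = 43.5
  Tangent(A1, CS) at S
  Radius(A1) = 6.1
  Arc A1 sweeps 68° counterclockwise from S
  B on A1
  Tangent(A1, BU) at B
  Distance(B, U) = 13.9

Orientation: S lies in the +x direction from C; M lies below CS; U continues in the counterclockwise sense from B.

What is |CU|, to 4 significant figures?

36.66

C is at the origin; C and S share the same y with |CS| = 43.5 and S on the +x side, so S = (43.50, 0.000). Since A1 is tangent to CS there, MS ⟂ CS, so M = S + (0, -6.1) = (43.50, -6.100). On A1, S sits at bearing 90° from M; a 68° counterclockwise sweep puts B at bearing 158°, so B = M + 6.1·(cos 158°, sin 158°) = (37.84, -3.815). A1 meets BU tangentially, so MB is at right angles to BU, so BU runs along (−sin 158°, cos 158°); with |BU| = 13.9, U = (32.64, -16.70). Then |CU| = |U − C| = 36.66.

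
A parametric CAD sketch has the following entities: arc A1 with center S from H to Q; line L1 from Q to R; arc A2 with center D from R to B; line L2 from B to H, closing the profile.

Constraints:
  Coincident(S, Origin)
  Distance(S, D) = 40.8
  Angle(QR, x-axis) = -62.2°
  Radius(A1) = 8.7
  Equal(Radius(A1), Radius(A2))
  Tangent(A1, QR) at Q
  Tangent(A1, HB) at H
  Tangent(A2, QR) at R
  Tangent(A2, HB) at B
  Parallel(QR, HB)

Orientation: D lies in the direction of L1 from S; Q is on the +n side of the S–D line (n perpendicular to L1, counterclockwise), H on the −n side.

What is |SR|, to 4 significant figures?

41.72

Tangency of A1 to both parallel lines with radius 8.7 puts Q and H at S ± 8.7·n: Q = (7.696, 4.058), H = (-7.696, -4.058). Equal radii place R and B the same way about D: R = D + 8.7·n = (26.72, -32.03), B = D − 8.7·n = (11.33, -40.15). Then |SR| = |R − S| = 41.72.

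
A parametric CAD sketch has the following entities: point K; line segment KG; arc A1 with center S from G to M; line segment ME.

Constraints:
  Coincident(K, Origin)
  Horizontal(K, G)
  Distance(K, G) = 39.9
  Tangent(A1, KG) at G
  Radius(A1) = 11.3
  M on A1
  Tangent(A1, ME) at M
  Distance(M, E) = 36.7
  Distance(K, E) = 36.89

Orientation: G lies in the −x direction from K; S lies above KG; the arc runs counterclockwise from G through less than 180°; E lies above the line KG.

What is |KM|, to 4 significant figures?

30.92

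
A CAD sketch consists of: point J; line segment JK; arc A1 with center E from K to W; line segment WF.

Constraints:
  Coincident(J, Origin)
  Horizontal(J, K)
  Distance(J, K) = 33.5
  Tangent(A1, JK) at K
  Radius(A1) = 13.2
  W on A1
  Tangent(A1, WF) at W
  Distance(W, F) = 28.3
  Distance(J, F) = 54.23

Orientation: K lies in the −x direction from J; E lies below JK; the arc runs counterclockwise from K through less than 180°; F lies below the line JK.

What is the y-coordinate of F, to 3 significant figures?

-44.3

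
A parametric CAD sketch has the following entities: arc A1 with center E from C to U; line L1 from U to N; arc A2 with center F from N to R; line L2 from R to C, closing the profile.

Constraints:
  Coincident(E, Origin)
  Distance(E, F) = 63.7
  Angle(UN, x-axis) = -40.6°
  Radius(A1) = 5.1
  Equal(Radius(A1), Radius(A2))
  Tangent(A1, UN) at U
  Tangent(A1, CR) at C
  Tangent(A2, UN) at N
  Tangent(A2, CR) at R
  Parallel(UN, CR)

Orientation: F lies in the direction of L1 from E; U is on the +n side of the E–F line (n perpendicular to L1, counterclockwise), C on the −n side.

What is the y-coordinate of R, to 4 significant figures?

-45.33

The slot axis is L1's direction at -40.6°, so u = (cos -40.6°, sin -40.6°) = (0.7593, -0.6508) and n = (−sin -40.6°, cos -40.6°) = (0.6508, 0.7593). E is at the origin and F lies 63.7 along u from E, so F = 63.7·u = (48.37, -41.45). Tangency of A1 to both parallel lines with radius 5.1 puts U and C at E ± 5.1·n: U = (3.319, 3.872), C = (-3.319, -3.872). Equal radii place N and R the same way about F: N = F + 5.1·n = (51.68, -37.58), R = F − 5.1·n = (45.05, -45.33). So R.y = -45.33.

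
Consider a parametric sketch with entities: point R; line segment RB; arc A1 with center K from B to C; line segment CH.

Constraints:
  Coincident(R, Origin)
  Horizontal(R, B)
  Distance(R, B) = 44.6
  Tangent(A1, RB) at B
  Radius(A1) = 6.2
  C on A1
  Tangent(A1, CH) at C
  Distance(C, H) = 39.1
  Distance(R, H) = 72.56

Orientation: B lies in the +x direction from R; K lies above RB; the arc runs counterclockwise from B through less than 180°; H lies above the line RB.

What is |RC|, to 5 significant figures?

50.934

R is at the origin; R and B share the same y with |RB| = 44.6 and B on the +x side, so B = (44.600, 0.0000). The tangent condition forces KB to be normal to RB, so K = B + (0, 6.2) = (44.600, 6.2000). Since KC ⟂ CH (tangency), |KH| = √(6.2² + 39.1²) = 39.589 regardless of where C sits on A1. So H lies on both circle(R, 72.56) and circle(K, 39.589); the above-RB intersection is H = (58.152, 43.397). C is the foot of the tangent from H: C = (50.686, 5.0161).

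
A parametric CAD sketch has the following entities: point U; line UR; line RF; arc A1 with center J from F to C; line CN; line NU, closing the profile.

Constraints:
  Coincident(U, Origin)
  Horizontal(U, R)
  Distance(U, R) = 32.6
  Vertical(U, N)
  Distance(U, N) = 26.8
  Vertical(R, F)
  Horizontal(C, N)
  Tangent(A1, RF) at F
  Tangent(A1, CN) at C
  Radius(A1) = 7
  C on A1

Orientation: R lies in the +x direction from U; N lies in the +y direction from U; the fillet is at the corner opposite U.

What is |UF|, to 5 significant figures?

38.142

The virtual corner opposite U is at (32.600, 26.800). Tangency of A1 to RF means the radius JF is perpendicular to RF and since A1 is tangent to CN there, JC ⟂ CN, with radius 7.0, so the center J sits 7.0 in from both sides at J = (25.600, 19.800). That places the tangent points at F = (32.600, 19.800) on RF and C = (25.600, 26.800) on CN. Then |UF| = |F − U| = 38.142.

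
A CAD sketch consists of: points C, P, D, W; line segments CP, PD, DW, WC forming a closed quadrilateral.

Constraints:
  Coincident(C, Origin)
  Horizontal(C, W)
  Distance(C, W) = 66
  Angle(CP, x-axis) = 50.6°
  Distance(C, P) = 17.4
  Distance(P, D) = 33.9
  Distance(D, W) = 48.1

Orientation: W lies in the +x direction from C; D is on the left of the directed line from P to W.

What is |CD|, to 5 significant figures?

51.228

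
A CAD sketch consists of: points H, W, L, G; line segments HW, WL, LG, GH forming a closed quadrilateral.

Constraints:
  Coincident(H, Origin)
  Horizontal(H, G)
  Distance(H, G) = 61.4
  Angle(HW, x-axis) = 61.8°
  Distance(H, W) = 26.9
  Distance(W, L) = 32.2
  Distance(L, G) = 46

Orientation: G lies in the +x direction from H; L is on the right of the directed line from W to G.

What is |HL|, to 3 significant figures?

18.2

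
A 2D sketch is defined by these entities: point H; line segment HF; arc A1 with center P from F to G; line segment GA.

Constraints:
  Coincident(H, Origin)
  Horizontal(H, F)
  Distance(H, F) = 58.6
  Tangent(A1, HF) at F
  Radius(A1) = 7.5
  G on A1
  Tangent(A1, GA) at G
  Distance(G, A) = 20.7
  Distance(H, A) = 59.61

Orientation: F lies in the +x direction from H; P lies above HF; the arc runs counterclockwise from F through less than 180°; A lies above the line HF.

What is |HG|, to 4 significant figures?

65.72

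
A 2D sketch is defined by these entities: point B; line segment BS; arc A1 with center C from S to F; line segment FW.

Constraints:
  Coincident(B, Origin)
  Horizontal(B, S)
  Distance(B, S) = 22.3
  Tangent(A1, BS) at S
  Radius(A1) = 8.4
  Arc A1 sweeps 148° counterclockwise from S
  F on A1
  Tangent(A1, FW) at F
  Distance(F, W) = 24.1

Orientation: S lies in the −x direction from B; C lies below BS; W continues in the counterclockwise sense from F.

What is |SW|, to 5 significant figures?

32.499

B is at the origin; BS is horizontal with |BS| = 22.3 and S on the −x side, so S = (-22.300, 0.0000). The tangent condition forces CS to be normal to BS, so C = S + (0, -8.4) = (-22.300, -8.4000). On A1, S sits at bearing 90° from C; a 148° counterclockwise sweep puts F at bearing 238°, so F = C + 8.4·(cos 238°, sin 238°) = (-26.751, -15.524). Tangency of A1 to FW means the radius CF is perpendicular to FW, so FW runs along (−sin 238°, cos 238°); with |FW| = 24.1, W = (-6.3134, -28.295). Then |SW| = |W − S| = 32.499.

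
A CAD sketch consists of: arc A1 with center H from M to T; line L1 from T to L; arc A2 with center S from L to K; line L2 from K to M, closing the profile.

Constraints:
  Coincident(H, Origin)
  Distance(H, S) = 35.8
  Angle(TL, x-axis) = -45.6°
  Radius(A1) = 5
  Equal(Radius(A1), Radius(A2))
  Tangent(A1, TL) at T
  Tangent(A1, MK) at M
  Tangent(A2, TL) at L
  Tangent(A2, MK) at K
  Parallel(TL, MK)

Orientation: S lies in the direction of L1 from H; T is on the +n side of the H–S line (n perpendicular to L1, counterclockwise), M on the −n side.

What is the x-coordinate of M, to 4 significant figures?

-3.572

The slot axis is L1's direction at -45.6°, so u = (cos -45.6°, sin -45.6°) = (0.6997, -0.7145) and n = (−sin -45.6°, cos -45.6°) = (0.7145, 0.6997). H is at the origin and S lies 35.8 along u from H, so S = 35.8·u = (25.05, -25.58). Tangency of A1 to both parallel lines with radius 5.0 puts T and M at H ± 5.0·n: T = (3.572, 3.498), M = (-3.572, -3.498). So M.x = -3.572.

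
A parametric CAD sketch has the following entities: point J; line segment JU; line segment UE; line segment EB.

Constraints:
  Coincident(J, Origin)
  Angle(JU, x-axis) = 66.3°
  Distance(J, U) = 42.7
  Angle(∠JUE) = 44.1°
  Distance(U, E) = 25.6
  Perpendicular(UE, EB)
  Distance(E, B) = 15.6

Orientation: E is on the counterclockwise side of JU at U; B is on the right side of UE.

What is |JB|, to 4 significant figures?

45.60

∠JUE = 44.1°, so UE runs at 66.3° + (180° − 44.1°) = 202.2° from the x-axis; with |UE| = 25.6, E = U + 25.6·(cos 202.2°, sin 202.2°) = (-6.539, 29.43). The perpendicularity gives EB at right angles to UE; with |EB| = 15.6 on the right of UE, B = E + 15.6·(-0.3778, 0.9259) = (-12.43, 43.87). Then |JB| = |B − J| = 45.60.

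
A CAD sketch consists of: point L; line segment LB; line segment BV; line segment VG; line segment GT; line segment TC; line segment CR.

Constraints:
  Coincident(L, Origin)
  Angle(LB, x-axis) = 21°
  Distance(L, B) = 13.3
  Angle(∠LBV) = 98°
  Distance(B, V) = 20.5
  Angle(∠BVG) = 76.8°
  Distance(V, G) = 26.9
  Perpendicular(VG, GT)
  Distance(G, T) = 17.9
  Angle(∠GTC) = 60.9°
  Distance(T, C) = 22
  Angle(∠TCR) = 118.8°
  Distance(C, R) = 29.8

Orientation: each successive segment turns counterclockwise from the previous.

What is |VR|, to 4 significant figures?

23.92

∠GTC = 60.9° gives TC at 55.30° from the x-axis; with |TC| = 22.0, C = (4.096, 14.89). ∠TCR = 118.8° gives CR at 116.5° from the x-axis; with |CR| = 29.8, R = (-9.201, 41.56). Then |VR| = |R − V| = 23.92.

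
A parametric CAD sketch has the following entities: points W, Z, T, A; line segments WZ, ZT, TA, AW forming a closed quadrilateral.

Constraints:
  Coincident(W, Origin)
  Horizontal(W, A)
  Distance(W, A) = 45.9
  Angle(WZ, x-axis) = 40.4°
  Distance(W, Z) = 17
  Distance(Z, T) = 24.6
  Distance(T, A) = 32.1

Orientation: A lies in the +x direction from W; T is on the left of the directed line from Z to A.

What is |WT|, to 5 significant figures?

41.577

Checks: |ZT| = 24.60 ✓; |TA| = 32.10 ✓.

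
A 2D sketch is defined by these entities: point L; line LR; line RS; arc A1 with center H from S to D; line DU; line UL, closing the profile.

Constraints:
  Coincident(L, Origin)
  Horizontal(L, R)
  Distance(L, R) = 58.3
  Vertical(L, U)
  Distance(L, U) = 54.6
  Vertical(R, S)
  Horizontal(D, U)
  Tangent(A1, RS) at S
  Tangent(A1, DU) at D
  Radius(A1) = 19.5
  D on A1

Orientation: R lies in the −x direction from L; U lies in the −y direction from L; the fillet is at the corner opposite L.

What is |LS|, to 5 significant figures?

68.051

The virtual corner opposite L is at (-58.300, -54.600). A1 meets RS tangentially, so HS is at right angles to RS and A1 meets DU tangentially, so HD is at right angles to DU, with radius 19.5, so the center H sits 19.5 in from both sides at H = (-38.800, -35.100). That places the tangent points at S = (-58.300, -35.100) on RS and D = (-38.800, -54.600) on DU. Then |LS| = |S − L| = 68.051.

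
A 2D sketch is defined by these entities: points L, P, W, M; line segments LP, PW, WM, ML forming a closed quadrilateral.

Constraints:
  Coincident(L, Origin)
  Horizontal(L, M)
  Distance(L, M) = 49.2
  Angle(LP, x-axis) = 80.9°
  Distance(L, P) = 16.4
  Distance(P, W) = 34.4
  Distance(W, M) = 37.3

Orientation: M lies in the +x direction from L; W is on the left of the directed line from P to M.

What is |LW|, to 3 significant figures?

46.5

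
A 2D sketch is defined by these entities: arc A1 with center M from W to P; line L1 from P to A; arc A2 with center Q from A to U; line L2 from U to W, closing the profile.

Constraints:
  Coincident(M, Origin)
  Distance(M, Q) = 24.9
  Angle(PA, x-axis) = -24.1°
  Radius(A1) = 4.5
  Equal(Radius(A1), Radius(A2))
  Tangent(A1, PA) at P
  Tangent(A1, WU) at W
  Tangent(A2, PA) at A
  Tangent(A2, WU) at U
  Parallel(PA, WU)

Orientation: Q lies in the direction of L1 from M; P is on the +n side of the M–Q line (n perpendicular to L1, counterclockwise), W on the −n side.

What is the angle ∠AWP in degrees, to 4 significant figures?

70.13°

Tangency of A1 to both parallel lines with radius 4.5 puts P and W at M ± 4.5·n: P = (1.837, 4.108), W = (-1.837, -4.108). Equal radii place A and U the same way about Q: A = Q + 4.5·n = (24.57, -6.060), U = Q − 4.5·n = (20.89, -14.28). Then cos ∠AWP = WA·WP / (|WA||WP|), giving 70.13°.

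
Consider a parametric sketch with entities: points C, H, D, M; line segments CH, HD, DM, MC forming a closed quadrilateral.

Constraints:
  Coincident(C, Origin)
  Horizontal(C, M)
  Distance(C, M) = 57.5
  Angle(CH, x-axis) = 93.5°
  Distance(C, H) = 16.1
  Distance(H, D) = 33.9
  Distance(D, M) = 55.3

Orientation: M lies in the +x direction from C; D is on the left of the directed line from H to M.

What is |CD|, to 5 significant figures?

46.786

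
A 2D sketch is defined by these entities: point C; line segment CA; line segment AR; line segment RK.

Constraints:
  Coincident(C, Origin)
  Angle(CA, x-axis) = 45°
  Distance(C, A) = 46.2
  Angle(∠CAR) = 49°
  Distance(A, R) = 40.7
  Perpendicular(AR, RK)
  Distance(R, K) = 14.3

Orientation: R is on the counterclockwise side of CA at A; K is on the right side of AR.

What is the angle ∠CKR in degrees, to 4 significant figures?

11.93°

C is at the origin; CA runs at 45.0° with length 46.2, so A = 46.2·(cos 45.0°, sin 45.0°) = (32.67, 32.67). ∠CAR = 49.0°, so AR runs at 45.0° + (180° − 49.0°) = 176.0° from the x-axis; with |AR| = 40.7, R = A + 40.7·(cos 176.0°, sin 176.0°) = (-7.933, 35.51). AR is perpendicular to RK; with |RK| = 14.3 on the right of AR, K = R + 14.3·(0.06976, 0.9976) = (-6.935, 49.77). Then cos ∠CKR = KC·KR / (|KC||KR|), giving 11.93°.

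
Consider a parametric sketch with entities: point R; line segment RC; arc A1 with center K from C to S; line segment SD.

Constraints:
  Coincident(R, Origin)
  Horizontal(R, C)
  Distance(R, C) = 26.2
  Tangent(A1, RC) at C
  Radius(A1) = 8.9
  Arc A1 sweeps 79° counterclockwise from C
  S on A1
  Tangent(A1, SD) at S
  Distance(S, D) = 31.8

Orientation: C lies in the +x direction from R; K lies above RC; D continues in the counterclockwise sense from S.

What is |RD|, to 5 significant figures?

56.189

R is at the origin; R and C share the same y with |RC| = 26.2 and C on the +x side, so C = (26.200, 0.0000). Tangency of A1 to RC means the radius KC is perpendicular to RC, so K = C + (0, 8.9) = (26.200, 8.9000). On A1, C sits at bearing -90° from K; a 79° counterclockwise sweep puts S at bearing -11°, so S = K + 8.9·(cos -11°, sin -11°) = (34.936, 7.2018). A1 meets SD tangentially, so KS is at right angles to SD, so SD runs along (−sin -11°, cos -11°); with |SD| = 31.8, D = (41.004, 38.418). Then |RD| = |D − R| = 56.189.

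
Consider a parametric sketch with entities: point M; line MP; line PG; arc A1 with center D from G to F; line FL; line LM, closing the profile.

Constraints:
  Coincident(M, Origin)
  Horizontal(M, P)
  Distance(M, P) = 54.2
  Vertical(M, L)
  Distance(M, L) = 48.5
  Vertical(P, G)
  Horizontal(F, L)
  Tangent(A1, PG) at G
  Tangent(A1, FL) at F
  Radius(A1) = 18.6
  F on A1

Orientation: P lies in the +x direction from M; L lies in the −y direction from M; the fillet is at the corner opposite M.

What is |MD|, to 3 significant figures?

46.5

M is at the origin; MP is horizontal with |MP| = 54.2 and P on the +x side, so P = (54.2, 0.00). ML is vertical with |ML| = 48.5 and L on the −y side, so L = (0.00, -48.5). The virtual corner opposite M is at (54.2, -48.5). Tangency of A1 to PG means the radius DG is perpendicular to PG and tangency of A1 to FL means the radius DF is perpendicular to FL, with radius 18.6, so the center D sits 18.6 in from both sides at D = (35.6, -29.9). Then |MD| = |D − M| = 46.5.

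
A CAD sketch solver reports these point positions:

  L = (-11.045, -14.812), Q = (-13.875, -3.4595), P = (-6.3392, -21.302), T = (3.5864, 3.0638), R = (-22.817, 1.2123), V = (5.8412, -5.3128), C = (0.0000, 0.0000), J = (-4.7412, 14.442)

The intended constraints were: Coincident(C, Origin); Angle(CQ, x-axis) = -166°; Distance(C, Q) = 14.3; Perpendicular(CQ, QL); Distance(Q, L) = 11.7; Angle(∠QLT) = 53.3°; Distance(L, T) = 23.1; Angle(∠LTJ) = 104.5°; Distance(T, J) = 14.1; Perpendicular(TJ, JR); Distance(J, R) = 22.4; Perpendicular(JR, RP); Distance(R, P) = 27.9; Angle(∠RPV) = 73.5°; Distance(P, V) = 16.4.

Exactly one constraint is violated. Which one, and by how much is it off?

Distance(P, V) = 16.4 — off by 3.70.

C = (0.00, 0.00) ✓; CQ at -166.0° ✓; |CQ| = 14.30 ✓; ∠(CQ, QL) = 90.00° ✓; |QL| = 11.70 ✓; ∠QLT = 53.30° ✓; |LT| = 23.10 ✓; ∠LTJ = 104.5° ✓; |TJ| = 14.10 ✓; ∠(TJ, JR) = 90.00° ✓; |JR| = 22.40 ✓; ∠(JR, RP) = 90.00° ✓; |RP| = 27.90 ✓; ∠RPV = 73.50° ✓; |PV| = 20.10 ✗.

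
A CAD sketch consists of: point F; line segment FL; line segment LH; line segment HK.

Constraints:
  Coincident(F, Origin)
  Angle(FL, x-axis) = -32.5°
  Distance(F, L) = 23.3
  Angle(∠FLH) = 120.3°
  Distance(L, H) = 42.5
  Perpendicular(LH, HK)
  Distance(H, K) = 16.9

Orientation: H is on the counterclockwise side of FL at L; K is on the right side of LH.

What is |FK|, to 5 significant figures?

65.680

∠FLH = 120.3°, so LH runs at -32.5° + (180° − 120.3°) = 27.200° from the x-axis; with |LH| = 42.5, H = L + 42.5·(cos 27.200°, sin 27.200°) = (57.451, 6.9076). LH ⟂ HK; with |HK| = 16.9 on the right of LH, K = H + 16.9·(0.45710, -0.88942) = (65.176, -8.1236). Then |FK| = |K − F| = 65.680.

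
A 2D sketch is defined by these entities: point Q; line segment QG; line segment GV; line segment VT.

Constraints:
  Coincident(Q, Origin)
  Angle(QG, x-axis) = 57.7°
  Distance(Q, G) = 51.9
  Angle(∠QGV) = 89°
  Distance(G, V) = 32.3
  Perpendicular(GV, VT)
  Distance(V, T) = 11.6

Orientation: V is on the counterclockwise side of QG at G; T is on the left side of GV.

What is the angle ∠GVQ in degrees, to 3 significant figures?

58.8°

Q is at the origin; QG runs at 57.7° with length 51.9, so G = 51.9·(cos 57.7°, sin 57.7°) = (27.7, 43.9). ∠QGV = 89.0°, so GV runs at 57.7° + (180° − 89.0°) = 149° from the x-axis; with |GV| = 32.3, V = G + 32.3·(cos 149°, sin 149°) = (0.134, 60.6). Then cos ∠GVQ = VG·VQ / (|VG||VQ|), giving 58.8°.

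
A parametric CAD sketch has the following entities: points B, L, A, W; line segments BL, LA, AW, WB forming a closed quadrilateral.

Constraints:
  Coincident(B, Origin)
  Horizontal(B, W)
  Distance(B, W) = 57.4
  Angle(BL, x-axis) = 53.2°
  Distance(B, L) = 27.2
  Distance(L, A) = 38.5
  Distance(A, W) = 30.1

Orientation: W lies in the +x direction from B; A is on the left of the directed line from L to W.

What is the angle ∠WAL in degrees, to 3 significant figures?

84.5°

B is at the origin; BW is horizontal with |BW| = 57.4 and W in +x, so W = (57.4, 0). BL runs at 53.2° with |BL| = 27.2, so L = (16.3, 21.8). A is determined by |LA| = 38.5 and |AW| = 30.1 together: it lies at the intersection of circle(L, 38.5) and circle(W, 30.1). With |LW| = 46.5, the foot of the radical line on LW is 29.5 from L and the perpendicular offset is √(38.5² − 29.5²) = 24.8. Taking the left-of-LW solution: A = (53.9, 29.9).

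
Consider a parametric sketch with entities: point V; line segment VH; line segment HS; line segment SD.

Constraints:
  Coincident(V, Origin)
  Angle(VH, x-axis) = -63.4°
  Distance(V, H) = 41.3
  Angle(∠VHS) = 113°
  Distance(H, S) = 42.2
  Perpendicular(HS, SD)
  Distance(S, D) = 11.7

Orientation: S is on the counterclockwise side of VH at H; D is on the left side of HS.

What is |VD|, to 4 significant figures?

64.00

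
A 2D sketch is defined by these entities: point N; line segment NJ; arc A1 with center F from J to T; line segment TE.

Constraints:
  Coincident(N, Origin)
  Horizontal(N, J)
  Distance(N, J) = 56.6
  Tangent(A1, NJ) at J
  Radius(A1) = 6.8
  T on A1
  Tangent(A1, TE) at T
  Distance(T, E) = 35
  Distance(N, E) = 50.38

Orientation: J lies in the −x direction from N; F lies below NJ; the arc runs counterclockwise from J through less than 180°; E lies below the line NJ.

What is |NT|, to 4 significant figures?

62.36

Checks: ∠(FJ, JN) = 90.00° ✓; |FT| = 6.800 ✓; ∠(FT, TE) = 90.00° ✓; |TE| = 35.00 ✓; |NE| = 50.38 ✓.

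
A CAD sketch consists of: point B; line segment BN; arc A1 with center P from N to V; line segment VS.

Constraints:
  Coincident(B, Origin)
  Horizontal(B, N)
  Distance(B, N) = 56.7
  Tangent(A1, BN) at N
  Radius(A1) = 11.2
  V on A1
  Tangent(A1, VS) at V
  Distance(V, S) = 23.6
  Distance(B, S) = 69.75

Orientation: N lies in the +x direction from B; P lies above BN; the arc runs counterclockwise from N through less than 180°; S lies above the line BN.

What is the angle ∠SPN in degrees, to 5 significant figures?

174.98°

Checks: |PV| = 11.20 ✓; ∠(PV, VS) = 90.00° ✓; |VS| = 23.60 ✓; |BS| = 69.75 ✓.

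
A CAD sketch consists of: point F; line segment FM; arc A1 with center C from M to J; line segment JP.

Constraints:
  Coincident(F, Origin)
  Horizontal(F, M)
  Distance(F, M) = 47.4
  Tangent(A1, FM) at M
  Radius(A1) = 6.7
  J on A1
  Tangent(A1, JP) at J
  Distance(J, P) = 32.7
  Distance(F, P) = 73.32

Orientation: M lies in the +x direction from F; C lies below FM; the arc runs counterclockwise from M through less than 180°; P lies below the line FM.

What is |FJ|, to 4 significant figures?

43.83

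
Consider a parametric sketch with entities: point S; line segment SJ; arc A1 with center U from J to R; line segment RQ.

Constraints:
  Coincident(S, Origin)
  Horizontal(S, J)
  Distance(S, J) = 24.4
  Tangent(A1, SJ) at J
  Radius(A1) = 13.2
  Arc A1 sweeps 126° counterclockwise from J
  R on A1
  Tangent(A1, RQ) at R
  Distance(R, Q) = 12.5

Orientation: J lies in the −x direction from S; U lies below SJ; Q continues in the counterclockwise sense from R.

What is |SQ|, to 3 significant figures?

41.6

S is at the origin; SJ is horizontal with |SJ| = 24.4 and J on the −x side, so J = (-24.4, 0.00). Tangency of A1 to SJ means the radius UJ is perpendicular to SJ, so U = J + (0, -13.2) = (-24.4, -13.2). On A1, J sits at bearing 90° from U; a 126° counterclockwise sweep puts R at bearing 216°, so R = U + 13.2·(cos 216°, sin 216°) = (-35.1, -21.0). Tangency of A1 to RQ means the radius UR is perpendicular to RQ, so RQ runs along (−sin 216°, cos 216°); with |RQ| = 12.5, Q = (-27.7, -31.1). Then |SQ| = |Q − S| = 41.6.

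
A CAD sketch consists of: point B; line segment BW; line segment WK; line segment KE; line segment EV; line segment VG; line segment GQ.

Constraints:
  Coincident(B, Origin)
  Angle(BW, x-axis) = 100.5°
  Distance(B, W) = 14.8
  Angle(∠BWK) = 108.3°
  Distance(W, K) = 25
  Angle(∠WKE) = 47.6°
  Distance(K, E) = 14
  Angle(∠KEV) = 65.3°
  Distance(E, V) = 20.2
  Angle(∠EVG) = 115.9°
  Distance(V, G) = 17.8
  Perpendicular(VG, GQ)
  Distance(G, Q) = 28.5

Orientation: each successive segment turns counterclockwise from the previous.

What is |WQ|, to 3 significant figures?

41.0

B is at the origin; BW runs at 100.5° with length 14.8, so W = (-2.70, 14.6). ∠BWK = 108.3° gives WK at 172° from the x-axis; with |WK| = 25.0, K = (-27.5, 17.9). ∠WKE = 47.6° gives KE at -55.4° from the x-axis; with |KE| = 14.0, E = (-19.5, 6.42). ∠KEV = 65.3° gives EV at 59.3° from the x-axis; with |EV| = 20.2, V = (-9.20, 23.8). ∠EVG = 115.9° gives VG at 123° from the x-axis; with |VG| = 17.8, G = (-19.0, 38.7). VG is perpendicular to GQ, so GQ runs at -147°; with |GQ| = 28.5, Q = (-42.8, 23.0). Then |WQ| = |Q − W| = 41.0.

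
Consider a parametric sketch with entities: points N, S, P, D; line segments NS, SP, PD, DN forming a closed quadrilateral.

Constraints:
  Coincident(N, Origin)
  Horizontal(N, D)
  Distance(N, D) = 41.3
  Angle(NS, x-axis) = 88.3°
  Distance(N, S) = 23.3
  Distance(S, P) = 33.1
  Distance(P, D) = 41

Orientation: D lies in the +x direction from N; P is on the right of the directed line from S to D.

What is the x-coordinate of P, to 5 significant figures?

1.4886

Checks: |SP| = 33.10 ✓; |PD| = 41.00 ✓.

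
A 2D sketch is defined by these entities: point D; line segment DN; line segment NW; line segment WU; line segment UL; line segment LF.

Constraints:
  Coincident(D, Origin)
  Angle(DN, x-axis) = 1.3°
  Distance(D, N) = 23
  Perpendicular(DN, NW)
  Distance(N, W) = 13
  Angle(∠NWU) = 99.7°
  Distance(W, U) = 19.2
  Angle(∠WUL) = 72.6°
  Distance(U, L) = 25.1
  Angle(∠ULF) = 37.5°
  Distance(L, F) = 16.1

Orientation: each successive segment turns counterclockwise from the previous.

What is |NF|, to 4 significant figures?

9.252

∠WUL = 72.6° gives UL at -81.00° from the x-axis; with |UL| = 25.1, L = (7.632, -8.468). ∠ULF = 37.5° gives LF at 61.50° from the x-axis; with |LF| = 16.1, F = (15.31, 5.681). Then |NF| = |F − N| = 9.252.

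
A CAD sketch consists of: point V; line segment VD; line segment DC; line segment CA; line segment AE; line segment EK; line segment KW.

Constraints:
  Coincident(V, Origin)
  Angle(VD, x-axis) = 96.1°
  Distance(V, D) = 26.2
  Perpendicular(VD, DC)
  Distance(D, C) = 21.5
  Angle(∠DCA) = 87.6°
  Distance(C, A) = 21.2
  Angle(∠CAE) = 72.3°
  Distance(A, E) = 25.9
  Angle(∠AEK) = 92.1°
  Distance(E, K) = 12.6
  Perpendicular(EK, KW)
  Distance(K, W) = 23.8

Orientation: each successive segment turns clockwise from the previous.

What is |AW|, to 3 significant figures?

13.7

∠AEK = 92.1° gives EK at 78.1° from the x-axis; with |EK| = 12.6, K = (-2.57, 25.8). EK ⟂ KW, so KW runs at -11.9°; with |KW| = 23.8, W = (20.7, 20.9). Then |AW| = |W − A| = 13.7.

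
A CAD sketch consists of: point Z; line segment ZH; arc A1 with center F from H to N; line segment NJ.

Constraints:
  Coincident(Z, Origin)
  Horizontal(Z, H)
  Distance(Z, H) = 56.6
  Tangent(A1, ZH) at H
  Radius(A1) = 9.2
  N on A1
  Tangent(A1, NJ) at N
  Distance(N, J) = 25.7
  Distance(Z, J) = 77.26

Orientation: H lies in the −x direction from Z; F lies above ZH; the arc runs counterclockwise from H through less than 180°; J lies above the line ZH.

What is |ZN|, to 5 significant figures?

53.029

Z is at the origin; ZH is horizontal with |ZH| = 56.6 and H on the −x side, so H = (-56.600, 0.0000). A1 meets ZH tangentially, so FH is at right angles to ZH, so F = H + (0, 9.2) = (-56.600, 9.2000). Since FN ⟂ NJ (tangency), |FJ| = √(9.2² + 25.7²) = 27.297 regardless of where N sits on A1. So J lies on both circle(Z, 77.26) and circle(F, 27.297); the above-ZH intersection is J = (-69.818, 33.083). N is the foot of the tangent from J: N = (-50.523, 16.107).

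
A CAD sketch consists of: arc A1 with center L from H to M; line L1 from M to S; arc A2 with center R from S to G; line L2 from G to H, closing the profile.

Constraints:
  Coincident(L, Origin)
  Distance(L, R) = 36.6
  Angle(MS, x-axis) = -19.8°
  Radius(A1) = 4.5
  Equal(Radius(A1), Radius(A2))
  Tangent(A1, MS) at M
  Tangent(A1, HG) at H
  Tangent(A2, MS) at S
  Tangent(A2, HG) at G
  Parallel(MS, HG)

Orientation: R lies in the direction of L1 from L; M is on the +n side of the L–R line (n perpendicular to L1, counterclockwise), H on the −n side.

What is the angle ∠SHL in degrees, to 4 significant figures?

76.18°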